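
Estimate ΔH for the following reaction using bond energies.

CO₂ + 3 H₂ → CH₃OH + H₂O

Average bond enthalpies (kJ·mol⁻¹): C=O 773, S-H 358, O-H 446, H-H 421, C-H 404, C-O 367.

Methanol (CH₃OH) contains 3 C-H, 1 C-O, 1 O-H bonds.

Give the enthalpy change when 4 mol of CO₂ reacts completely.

ΔH = −432 kJ

Bonds broken (reactants):
  C=O: 2 × 773 = 1546
  H-H: 3 × 421 = 1263
  Σ(broken) = 2809 kJ
Bonds formed (products):
  C-H: 3 × 404 = 1212
  C-O: 1 × 367 = 367
  O-H: 3 × 446 = 1338
  Σ(formed) = 2917 kJ
ΔH = Σ(broken) − Σ(formed) = 2809 − 2917 = −108 kJ
For 4× the reaction as written: 4 × (−108) = −432 kJ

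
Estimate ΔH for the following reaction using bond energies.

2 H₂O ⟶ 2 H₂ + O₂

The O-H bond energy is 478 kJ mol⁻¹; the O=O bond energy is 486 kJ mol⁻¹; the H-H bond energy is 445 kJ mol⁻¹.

Bonds broken (reactants):
  O-H: 4 × 478 = 1912
  Σ(broken) = 1912 kJ
Bonds formed (products):
  H-H: 2 × 445 = 890
  O=O: 1 × 486 = 486
  Σ(formed) = 1376 kJ
ΔH = Σ(broken) − Σ(formed) = 1912 − 1376 = +536 kJ

ΔH ≈ +536 kJ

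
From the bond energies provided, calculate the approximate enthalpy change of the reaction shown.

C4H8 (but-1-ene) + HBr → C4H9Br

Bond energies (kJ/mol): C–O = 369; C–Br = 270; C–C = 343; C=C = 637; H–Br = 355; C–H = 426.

ΔH ≈ −47 kJ

Bonds broken (reactants):
  C–C: 2 × 343 = 686
  C–H: 8 × 426 = 3408
  C=C: 1 × 637 = 637
  H–Br: 1 × 355 = 355
  Σ(broken) = 5086 kJ
Bonds formed (products):
  C–Br: 1 × 270 = 270
  C–C: 3 × 343 = 1029
  C–H: 9 × 426 = 3834
  Σ(formed) = 5133 kJ
ΔH = Σ(broken) − Σ(formed) = 5086 − 5133 = −47 kJ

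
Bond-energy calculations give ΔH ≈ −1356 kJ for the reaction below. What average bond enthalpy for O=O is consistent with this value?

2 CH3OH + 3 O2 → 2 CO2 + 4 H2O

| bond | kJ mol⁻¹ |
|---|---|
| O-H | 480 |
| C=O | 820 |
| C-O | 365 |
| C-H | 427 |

Let D be the O=O bond energy.
Σ(broken) = 6×427 + 2×365 + 2×480 + 3×D = 4252 + 3D
Σ(formed) = 4×820 + 8×480 = 7120
ΔH = Σ(broken) − Σ(formed) = (4252 + 3D) − (7120) = −2868 + 3D
Setting this equal to −1356 kJ gives 3D = 1512, so D = 504 kJ/mol.

D(O=O) ≈ 504 kJ/mol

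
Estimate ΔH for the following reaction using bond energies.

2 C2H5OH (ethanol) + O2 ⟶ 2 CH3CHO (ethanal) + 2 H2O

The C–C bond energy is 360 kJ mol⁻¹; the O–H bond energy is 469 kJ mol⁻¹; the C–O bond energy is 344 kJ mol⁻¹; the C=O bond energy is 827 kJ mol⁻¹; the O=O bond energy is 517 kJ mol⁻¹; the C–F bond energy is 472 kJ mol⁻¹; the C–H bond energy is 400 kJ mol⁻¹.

ΔH ≈ −587 kJ

Bonds broken (reactants):
  C–C: 2 × 360 = 720
  C–H: 10 × 400 = 4000
  C–O: 2 × 344 = 688
  O–H: 2 × 469 = 938
  O=O: 1 × 517 = 517
  Σ(broken) = 6863 kJ
Bonds formed (products):
  C–C: 2 × 360 = 720
  C–H: 8 × 400 = 3200
  C=O: 2 × 827 = 1654
  O–H: 4 × 469 = 1876
  Σ(formed) = 7450 kJ
ΔH = Σ(broken) − Σ(formed) = 6863 − 7450 = −587 kJ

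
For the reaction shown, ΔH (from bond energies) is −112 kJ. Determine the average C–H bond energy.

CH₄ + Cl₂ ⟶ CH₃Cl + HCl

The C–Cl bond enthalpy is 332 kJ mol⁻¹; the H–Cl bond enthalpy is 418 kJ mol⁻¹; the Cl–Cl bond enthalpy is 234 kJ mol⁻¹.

D(C–H) ≈ 404 kJ/mol

Let D be the C–H bond energy.
Σ(broken) = 4×D + 1×234 = 234 + 4D
Σ(formed) = 1×332 + 3×D + 1×418 = 750 + 3D
ΔH = Σ(broken) − Σ(formed) = (234 + 4D) − (750 + 3D) = −516 + D
Setting this equal to −112 kJ gives D = 404 kJ/mol.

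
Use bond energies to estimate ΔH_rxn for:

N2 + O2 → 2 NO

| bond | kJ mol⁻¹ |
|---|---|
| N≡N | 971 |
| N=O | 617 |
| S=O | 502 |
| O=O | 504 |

Bonds broken (reactants):
  N≡N: 1 × 971 = 971
  O=O: 1 × 504 = 504
  Σ(broken) = 1475 kJ
Bonds formed (products):
  N=O: 2 × 617 = 1234
  Σ(formed) = 1234 kJ
ΔH = Σ(broken) − Σ(formed) = 1475 − 1234 = +241 kJ

ΔH ≈ +241 kJ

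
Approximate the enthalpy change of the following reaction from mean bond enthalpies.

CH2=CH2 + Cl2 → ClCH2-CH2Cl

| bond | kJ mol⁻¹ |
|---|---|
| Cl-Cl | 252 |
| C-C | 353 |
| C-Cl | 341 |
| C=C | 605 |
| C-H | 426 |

Bonds broken (reactants):
  C-H: 4 × 426 = 1704
  C=C: 1 × 605 = 605
  Cl-Cl: 1 × 252 = 252
  Σ(broken) = 2561 kJ
Bonds formed (products):
  C-C: 1 × 353 = 353
  C-Cl: 2 × 341 = 682
  C-H: 4 × 426 = 1704
  Σ(formed) = 2739 kJ
ΔH = Σ(broken) − Σ(formed) = 2561 − 2739 = −178 kJ

ΔH ≈ −178 kJ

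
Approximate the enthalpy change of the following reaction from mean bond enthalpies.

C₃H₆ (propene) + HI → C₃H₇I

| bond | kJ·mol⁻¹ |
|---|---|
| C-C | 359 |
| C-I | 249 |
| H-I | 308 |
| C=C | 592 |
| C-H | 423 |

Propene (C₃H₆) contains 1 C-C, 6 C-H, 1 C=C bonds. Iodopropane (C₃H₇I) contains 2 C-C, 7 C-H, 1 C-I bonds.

Bonds broken (reactants):
  C-C: 1 × 359 = 359
  C-H: 6 × 423 = 2538
  C=C: 1 × 592 = 592
  H-I: 1 × 308 = 308
  Σ(broken) = 3797 kJ
Bonds formed (products):
  C-C: 2 × 359 = 718
  C-H: 7 × 423 = 2961
  C-I: 1 × 249 = 249
  Σ(formed) = 3928 kJ
ΔH = Σ(broken) − Σ(formed) = 3797 − 3928 = −131 kJ

ΔH ≈ −131 kJ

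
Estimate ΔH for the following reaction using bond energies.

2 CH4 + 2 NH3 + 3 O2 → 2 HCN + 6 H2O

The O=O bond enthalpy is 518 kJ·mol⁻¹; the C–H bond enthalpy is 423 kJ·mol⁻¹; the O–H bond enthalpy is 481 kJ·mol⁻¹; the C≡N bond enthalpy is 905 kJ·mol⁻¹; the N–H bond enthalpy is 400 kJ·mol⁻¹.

Bonds broken (reactants):
  C–H: 8 × 423 = 3384
  N–H: 6 × 400 = 2400
  O=O: 3 × 518 = 1554
  Σ(broken) = 7338 kJ
Bonds formed (products):
  C≡N: 2 × 905 = 1810
  C–H: 2 × 423 = 846
  O–H: 12 × 481 = 5772
  Σ(formed) = 8428 kJ
ΔH = Σ(broken) − Σ(formed) = 7338 − 8428 = −1090 kJ

ΔH ≈ −1090 kJ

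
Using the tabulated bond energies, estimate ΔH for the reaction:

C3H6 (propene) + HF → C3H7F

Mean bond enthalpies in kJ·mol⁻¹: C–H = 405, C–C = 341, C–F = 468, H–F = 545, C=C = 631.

ΔH ≈ −38 kJ

Bonds broken (reactants):
  C–C: 1 × 341 = 341
  C–H: 6 × 405 = 2430
  C=C: 1 × 631 = 631
  H–F: 1 × 545 = 545
  Σ(broken) = 3947 kJ
Bonds formed (products):
  C–C: 2 × 341 = 682
  C–F: 1 × 468 = 468
  C–H: 7 × 405 = 2835
  Σ(formed) = 3985 kJ
ΔH = Σ(broken) − Σ(formed) = 3947 − 3985 = −38 kJ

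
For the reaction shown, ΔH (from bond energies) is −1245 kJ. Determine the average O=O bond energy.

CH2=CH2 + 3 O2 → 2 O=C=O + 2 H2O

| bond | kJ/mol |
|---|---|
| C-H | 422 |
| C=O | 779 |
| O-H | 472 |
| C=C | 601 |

D(O=O) ≈ 490 kJ/mol

Let D be the O=O bond energy.
Σ(broken) = 4×422 + 1×601 + 3×D = 2289 + 3D
Σ(formed) = 4×779 + 4×472 = 5004
ΔH = Σ(broken) − Σ(formed) = (2289 + 3D) − (5004) = −2715 + 3D
Setting this equal to −1245 kJ gives 3D = 1470, so D = 490 kJ/mol.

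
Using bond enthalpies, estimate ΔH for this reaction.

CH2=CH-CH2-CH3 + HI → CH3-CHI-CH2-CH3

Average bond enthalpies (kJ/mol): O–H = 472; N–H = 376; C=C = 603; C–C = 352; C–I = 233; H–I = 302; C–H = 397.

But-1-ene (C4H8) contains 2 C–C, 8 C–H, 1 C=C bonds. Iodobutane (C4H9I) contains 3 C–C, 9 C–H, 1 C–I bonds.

ΔH ≈ −77 kJ

Bonds broken (reactants):
  C–C: 2 × 352 = 704
  C–H: 8 × 397 = 3176
  C=C: 1 × 603 = 603
  H–I: 1 × 302 = 302
  Σ(broken) = 4785 kJ
Bonds formed (products):
  C–C: 3 × 352 = 1056
  C–H: 9 × 397 = 3573
  C–I: 1 × 233 = 233
  Σ(formed) = 4862 kJ
ΔH = Σ(broken) − Σ(formed) = 4785 − 4862 = −77 kJ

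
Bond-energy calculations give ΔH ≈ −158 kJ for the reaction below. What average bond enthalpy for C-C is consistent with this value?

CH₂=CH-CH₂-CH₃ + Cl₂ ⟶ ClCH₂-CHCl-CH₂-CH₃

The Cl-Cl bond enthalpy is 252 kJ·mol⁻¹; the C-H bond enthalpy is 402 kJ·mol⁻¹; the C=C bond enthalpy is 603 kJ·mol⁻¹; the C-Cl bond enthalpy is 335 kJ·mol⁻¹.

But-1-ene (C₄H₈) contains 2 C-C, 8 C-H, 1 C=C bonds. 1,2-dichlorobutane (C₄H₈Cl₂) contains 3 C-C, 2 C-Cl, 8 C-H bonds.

D(C-C) ≈ 343 kJ/mol

Let D be the C-C bond energy.
Σ(broken) = 2×D + 8×402 + 1×603 + 1×252 = 4071 + 2D
Σ(formed) = 3×D + 2×335 + 8×402 = 3886 + 3D
ΔH = Σ(broken) − Σ(formed) = (4071 + 2D) − (3886 + 3D) = +185 − D
Setting this equal to −158 kJ gives D = 343 kJ/mol.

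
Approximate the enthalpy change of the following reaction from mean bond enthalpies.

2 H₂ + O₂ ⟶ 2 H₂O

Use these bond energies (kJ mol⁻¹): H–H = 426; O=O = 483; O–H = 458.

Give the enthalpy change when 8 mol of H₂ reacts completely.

Bonds broken (reactants):
  H–H: 2 × 426 = 852
  O=O: 1 × 483 = 483
  Σ(broken) = 1335 kJ
Bonds formed (products):
  O–H: 4 × 458 = 1832
  Σ(formed) = 1832 kJ
ΔH = Σ(broken) − Σ(formed) = 1335 − 1832 = −497 kJ
For 4× the reaction as written: 4 × (−497) = −1988 kJ

ΔH = −1988 kJ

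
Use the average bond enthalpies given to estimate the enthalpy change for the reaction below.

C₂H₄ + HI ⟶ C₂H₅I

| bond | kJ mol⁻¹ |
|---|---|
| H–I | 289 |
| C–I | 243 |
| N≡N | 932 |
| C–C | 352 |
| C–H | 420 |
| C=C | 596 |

ΔH ≈ −130 kJ

Bonds broken (reactants):
  C–H: 4 × 420 = 1680
  C=C: 1 × 596 = 596
  H–I: 1 × 289 = 289
  Σ(broken) = 2565 kJ
Bonds formed (products):
  C–C: 1 × 352 = 352
  C–H: 5 × 420 = 2100
  C–I: 1 × 243 = 243
  Σ(formed) = 2695 kJ
ΔH = Σ(broken) − Σ(formed) = 2565 − 2695 = −130 kJ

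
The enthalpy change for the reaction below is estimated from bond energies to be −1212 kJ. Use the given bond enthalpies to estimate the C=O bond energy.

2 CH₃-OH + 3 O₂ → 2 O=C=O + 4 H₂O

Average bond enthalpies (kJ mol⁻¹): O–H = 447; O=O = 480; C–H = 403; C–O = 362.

Let D be the C=O bond energy.
Σ(broken) = 6×403 + 2×362 + 2×447 + 3×480 = 5476
Σ(formed) = 4×D + 8×447 = 3576 + 4D
ΔH = Σ(broken) − Σ(formed) = (5476) − (3576 + 4D) = +1900 − 4D
Setting this equal to −1212 kJ gives 4D = 3112, so D = 778 kJ/mol.

D(C=O) ≈ 778 kJ/mol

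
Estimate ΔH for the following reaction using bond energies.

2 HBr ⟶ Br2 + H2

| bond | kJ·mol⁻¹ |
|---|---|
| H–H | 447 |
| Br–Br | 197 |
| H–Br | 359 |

ΔH ≈ +74 kJ

Bonds broken (reactants):
  H–Br: 2 × 359 = 718
  Σ(broken) = 718 kJ
Bonds formed (products):
  Br–Br: 1 × 197 = 197
  H–H: 1 × 447 = 447
  Σ(formed) = 644 kJ
ΔH = Σ(broken) − Σ(formed) = 718 − 644 = +74 kJ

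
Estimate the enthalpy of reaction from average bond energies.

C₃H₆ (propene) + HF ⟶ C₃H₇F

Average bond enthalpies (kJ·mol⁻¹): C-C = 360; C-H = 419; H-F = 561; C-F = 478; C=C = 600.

Bonds broken (reactants):
  C-C: 1 × 360 = 360
  C-H: 6 × 419 = 2514
  C=C: 1 × 600 = 600
  H-F: 1 × 561 = 561
  Σ(broken) = 4035 kJ
Bonds formed (products):
  C-C: 2 × 360 = 720
  C-F: 1 × 478 = 478
  C-H: 7 × 419 = 2933
  Σ(formed) = 4131 kJ
ΔH = Σ(broken) − Σ(formed) = 4035 − 4131 = −96 kJ

ΔH ≈ −96 kJ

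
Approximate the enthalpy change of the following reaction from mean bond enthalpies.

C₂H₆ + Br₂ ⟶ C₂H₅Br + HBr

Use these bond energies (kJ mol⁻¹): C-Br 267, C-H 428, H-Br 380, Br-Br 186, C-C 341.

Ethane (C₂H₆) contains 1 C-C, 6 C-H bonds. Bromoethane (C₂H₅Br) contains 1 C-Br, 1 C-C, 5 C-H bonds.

ΔH ≈ −33 kJ

Bonds broken (reactants):
  Br-Br: 1 × 186 = 186
  C-C: 1 × 341 = 341
  C-H: 6 × 428 = 2568
  Σ(broken) = 3095 kJ
Bonds formed (products):
  C-Br: 1 × 267 = 267
  C-C: 1 × 341 = 341
  C-H: 5 × 428 = 2140
  H-Br: 1 × 380 = 380
  Σ(formed) = 3128 kJ
ΔH = Σ(broken) − Σ(formed) = 3095 − 3128 = −33 kJ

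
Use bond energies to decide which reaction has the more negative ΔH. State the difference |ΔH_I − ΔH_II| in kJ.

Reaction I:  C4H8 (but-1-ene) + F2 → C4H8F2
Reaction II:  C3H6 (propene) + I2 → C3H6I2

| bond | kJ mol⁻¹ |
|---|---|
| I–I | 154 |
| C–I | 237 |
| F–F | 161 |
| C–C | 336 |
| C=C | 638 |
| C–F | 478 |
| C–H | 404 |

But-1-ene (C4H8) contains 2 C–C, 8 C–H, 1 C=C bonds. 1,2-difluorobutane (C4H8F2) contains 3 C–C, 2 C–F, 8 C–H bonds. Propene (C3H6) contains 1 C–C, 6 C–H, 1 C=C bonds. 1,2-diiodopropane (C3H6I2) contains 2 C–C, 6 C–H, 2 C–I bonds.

Reaction I, by 475 kJ

Reaction I:
  Bonds broken (reactants):
    C–C: 2 × 336 = 672
    C–H: 8 × 404 = 3232
    C=C: 1 × 638 = 638
    F–F: 1 × 161 = 161
    Σ(broken) = 4703 kJ
  Bonds formed (products):
    C–C: 3 × 336 = 1008
    C–F: 2 × 478 = 956
    C–H: 8 × 404 = 3232
    Σ(formed) = 5196 kJ
  ΔH_I = 4703 − 5196 = −493 kJ
Reaction II:
  Bonds broken (reactants):
    C–C: 1 × 336 = 336
    C–H: 6 × 404 = 2424
    C=C: 1 × 638 = 638
    I–I: 1 × 154 = 154
    Σ(broken) = 3552 kJ
  Bonds formed (products):
    C–C: 2 × 336 = 672
    C–H: 6 × 404 = 2424
    C–I: 2 × 237 = 474
    Σ(formed) = 3570 kJ
  ΔH_II = 3552 − 3570 = −18 kJ
ΔH_I − ΔH_II = −475 kJ, so reaction I has the more negative ΔH; |ΔH_I − ΔH_II| = 475 kJ.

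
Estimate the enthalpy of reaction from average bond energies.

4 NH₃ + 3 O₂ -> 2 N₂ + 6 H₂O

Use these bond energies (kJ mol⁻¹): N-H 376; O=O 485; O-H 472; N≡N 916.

ΔH ≈ −1529 kJ

Bonds broken (reactants):
  N-H: 12 × 376 = 4512
  O=O: 3 × 485 = 1455
  Σ(broken) = 5967 kJ
Bonds formed (products):
  N≡N: 2 × 916 = 1832
  O-H: 12 × 472 = 5664
  Σ(formed) = 7496 kJ
ΔH = Σ(broken) − Σ(formed) = 5967 − 7496 = −1529 kJ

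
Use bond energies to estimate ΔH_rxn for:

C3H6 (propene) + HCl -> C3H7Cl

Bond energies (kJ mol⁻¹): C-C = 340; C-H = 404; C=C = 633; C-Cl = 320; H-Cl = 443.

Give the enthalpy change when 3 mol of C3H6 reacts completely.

ΔH = +36 kJ

Bonds broken (reactants):
  C-C: 1 × 340 = 340
  C-H: 6 × 404 = 2424
  C=C: 1 × 633 = 633
  H-Cl: 1 × 443 = 443
  Σ(broken) = 3840 kJ
Bonds formed (products):
  C-C: 2 × 340 = 680
  C-Cl: 1 × 320 = 320
  C-H: 7 × 404 = 2828
  Σ(formed) = 3828 kJ
ΔH = Σ(broken) − Σ(formed) = 3840 − 3828 = +12 kJ
For 3× the reaction as written: 3 × (+12) = +36 kJ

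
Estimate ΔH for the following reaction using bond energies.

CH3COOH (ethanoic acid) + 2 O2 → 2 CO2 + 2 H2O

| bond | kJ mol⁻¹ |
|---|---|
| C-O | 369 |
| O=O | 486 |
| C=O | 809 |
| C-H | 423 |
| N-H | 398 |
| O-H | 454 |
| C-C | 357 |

Bonds broken (reactants):
  C-C: 1 × 357 = 357
  C-H: 3 × 423 = 1269
  C-O: 1 × 369 = 369
  C=O: 1 × 809 = 809
  O-H: 1 × 454 = 454
  O=O: 2 × 486 = 972
  Σ(broken) = 4230 kJ
Bonds formed (products):
  C=O: 4 × 809 = 3236
  O-H: 4 × 454 = 1816
  Σ(formed) = 5052 kJ
ΔH = Σ(broken) − Σ(formed) = 4230 − 5052 = −822 kJ

ΔH ≈ −822 kJ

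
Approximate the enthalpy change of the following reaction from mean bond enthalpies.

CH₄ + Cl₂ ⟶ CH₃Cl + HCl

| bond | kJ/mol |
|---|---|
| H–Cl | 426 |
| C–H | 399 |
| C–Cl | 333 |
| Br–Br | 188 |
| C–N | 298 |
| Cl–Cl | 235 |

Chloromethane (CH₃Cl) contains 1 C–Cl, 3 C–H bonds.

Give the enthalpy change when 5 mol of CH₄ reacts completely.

ΔH = −625 kJ

Bonds broken (reactants):
  C–H: 4 × 399 = 1596
  Cl–Cl: 1 × 235 = 235
  Σ(broken) = 1831 kJ
Bonds formed (products):
  C–Cl: 1 × 333 = 333
  C–H: 3 × 399 = 1197
  H–Cl: 1 × 426 = 426
  Σ(formed) = 1956 kJ
ΔH = Σ(broken) − Σ(formed) = 1831 − 1956 = −125 kJ
For 5× the reaction as written: 5 × (−125) = −625 kJ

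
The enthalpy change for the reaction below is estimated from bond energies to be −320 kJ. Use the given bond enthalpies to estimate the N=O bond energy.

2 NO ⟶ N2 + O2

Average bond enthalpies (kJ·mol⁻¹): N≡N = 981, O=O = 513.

D(N=O) ≈ 587 kJ/mol

Let D be the N=O bond energy.
Σ(broken) = 2×D = 2D
Σ(formed) = 1×981 + 1×513 = 1494
ΔH = Σ(broken) − Σ(formed) = (2D) − (1494) = −1494 + 2D
Setting this equal to −320 kJ gives 2D = 1174, so D = 587 kJ/mol.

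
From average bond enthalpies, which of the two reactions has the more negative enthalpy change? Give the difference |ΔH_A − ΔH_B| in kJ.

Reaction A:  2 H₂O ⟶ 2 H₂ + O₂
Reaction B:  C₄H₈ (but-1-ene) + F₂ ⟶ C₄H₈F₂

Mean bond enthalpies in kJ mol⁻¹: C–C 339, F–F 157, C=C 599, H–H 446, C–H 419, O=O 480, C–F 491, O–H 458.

Reaction A:
  Bonds broken (reactants):
    O–H: 4 × 458 = 1832
    Σ(broken) = 1832 kJ
  Bonds formed (products):
    H–H: 2 × 446 = 892
    O=O: 1 × 480 = 480
    Σ(formed) = 1372 kJ
  ΔH_A = 1832 − 1372 = +460 kJ
Reaction B:
  Bonds broken (reactants):
    C–C: 2 × 339 = 678
    C–H: 8 × 419 = 3352
    C=C: 1 × 599 = 599
    F–F: 1 × 157 = 157
    Σ(broken) = 4786 kJ
  Bonds formed (products):
    C–C: 3 × 339 = 1017
    C–F: 2 × 491 = 982
    C–H: 8 × 419 = 3352
    Σ(formed) = 5351 kJ
  ΔH_B = 4786 − 5351 = −565 kJ
ΔH_A − ΔH_B = +1025 kJ, so reaction B has the more negative ΔH; |ΔH_A − ΔH_B| = 1025 kJ.

Reaction B, by 1025 kJ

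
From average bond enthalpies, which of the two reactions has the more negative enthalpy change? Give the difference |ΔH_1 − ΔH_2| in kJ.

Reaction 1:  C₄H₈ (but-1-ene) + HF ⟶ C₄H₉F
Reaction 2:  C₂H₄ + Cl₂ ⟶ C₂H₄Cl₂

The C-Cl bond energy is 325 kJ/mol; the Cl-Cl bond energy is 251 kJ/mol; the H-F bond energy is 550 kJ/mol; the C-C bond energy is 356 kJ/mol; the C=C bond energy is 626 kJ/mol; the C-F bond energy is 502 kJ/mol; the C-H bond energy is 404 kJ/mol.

Reaction 2, by 43 kJ

Reaction 1:
  Bonds broken (reactants):
    C-C: 2 × 356 = 712
    C-H: 8 × 404 = 3232
    C=C: 1 × 626 = 626
    H-F: 1 × 550 = 550
    Σ(broken) = 5120 kJ
  Bonds formed (products):
    C-C: 3 × 356 = 1068
    C-F: 1 × 502 = 502
    C-H: 9 × 404 = 3636
    Σ(formed) = 5206 kJ
  ΔH_1 = 5120 − 5206 = −86 kJ
Reaction 2:
  Bonds broken (reactants):
    C-H: 4 × 404 = 1616
    C=C: 1 × 626 = 626
    Cl-Cl: 1 × 251 = 251
    Σ(broken) = 2493 kJ
  Bonds formed (products):
    C-C: 1 × 356 = 356
    C-Cl: 2 × 325 = 650
    C-H: 4 × 404 = 1616
    Σ(formed) = 2622 kJ
  ΔH_2 = 2493 − 2622 = −129 kJ
ΔH_1 − ΔH_2 = +43 kJ, so reaction 2 has the more negative ΔH; |ΔH_1 − ΔH_2| = 43 kJ.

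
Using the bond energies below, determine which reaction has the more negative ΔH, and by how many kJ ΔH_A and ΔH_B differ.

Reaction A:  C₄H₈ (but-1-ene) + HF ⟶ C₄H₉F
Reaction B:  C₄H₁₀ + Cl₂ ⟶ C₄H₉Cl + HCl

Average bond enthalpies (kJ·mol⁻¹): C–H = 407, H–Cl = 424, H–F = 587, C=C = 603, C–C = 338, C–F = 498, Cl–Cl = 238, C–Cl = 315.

Reaction B, by 41 kJ

Reaction A:
  Bonds broken (reactants):
    C–C: 2 × 338 = 676
    C–H: 8 × 407 = 3256
    C=C: 1 × 603 = 603
    H–F: 1 × 587 = 587
    Σ(broken) = 5122 kJ
  Bonds formed (products):
    C–C: 3 × 338 = 1014
    C–F: 1 × 498 = 498
    C–H: 9 × 407 = 3663
    Σ(formed) = 5175 kJ
  ΔH_A = 5122 − 5175 = −53 kJ
Reaction B:
  Bonds broken (reactants):
    C–C: 3 × 338 = 1014
    C–H: 10 × 407 = 4070
    Cl–Cl: 1 × 238 = 238
    Σ(broken) = 5322 kJ
  Bonds formed (products):
    C–C: 3 × 338 = 1014
    C–Cl: 1 × 315 = 315
    C–H: 9 × 407 = 3663
    H–Cl: 1 × 424 = 424
    Σ(formed) = 5416 kJ
  ΔH_B = 5322 − 5416 = −94 kJ
ΔH_A − ΔH_B = +41 kJ, so reaction B has the more negative ΔH; |ΔH_A − ΔH_B| = 41 kJ.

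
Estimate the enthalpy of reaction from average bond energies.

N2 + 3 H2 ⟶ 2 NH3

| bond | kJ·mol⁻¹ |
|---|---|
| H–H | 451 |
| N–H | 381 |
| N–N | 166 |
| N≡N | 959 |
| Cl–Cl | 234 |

ΔH ≈ +26 kJ

Bonds broken (reactants):
  H–H: 3 × 451 = 1353
  N≡N: 1 × 959 = 959
  Σ(broken) = 2312 kJ
Bonds formed (products):
  N–H: 6 × 381 = 2286
  Σ(formed) = 2286 kJ
ΔH = Σ(broken) − Σ(formed) = 2312 − 2286 = +26 kJ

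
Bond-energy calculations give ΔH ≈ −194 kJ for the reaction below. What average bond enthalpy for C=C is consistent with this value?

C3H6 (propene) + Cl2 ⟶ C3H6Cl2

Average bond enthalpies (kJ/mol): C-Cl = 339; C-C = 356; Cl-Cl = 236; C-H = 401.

D(C=C) ≈ 604 kJ/mol

Let D be the C=C bond energy.
Σ(broken) = 1×356 + 6×401 + 1×D + 1×236 = 2998 + D
Σ(formed) = 2×356 + 2×339 + 6×401 = 3796
ΔH = Σ(broken) − Σ(formed) = (2998 + D) − (3796) = −798 + D
Setting this equal to −194 kJ gives D = 604 kJ/mol.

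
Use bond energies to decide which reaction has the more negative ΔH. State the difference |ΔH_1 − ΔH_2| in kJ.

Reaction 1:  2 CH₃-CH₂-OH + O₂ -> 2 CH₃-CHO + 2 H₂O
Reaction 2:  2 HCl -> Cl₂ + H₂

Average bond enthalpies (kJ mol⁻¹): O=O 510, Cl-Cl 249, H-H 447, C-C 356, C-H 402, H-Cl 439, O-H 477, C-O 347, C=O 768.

Reaction 1:
  Bonds broken (reactants):
    C-C: 2 × 356 = 712
    C-H: 10 × 402 = 4020
    C-O: 2 × 347 = 694
    O-H: 2 × 477 = 954
    O=O: 1 × 510 = 510
    Σ(broken) = 6890 kJ
  Bonds formed (products):
    C-C: 2 × 356 = 712
    C-H: 8 × 402 = 3216
    C=O: 2 × 768 = 1536
    O-H: 4 × 477 = 1908
    Σ(formed) = 7372 kJ
  ΔH_1 = 6890 − 7372 = −482 kJ
Reaction 2:
  Bonds broken (reactants):
    H-Cl: 2 × 439 = 878
    Σ(broken) = 878 kJ
  Bonds formed (products):
    Cl-Cl: 1 × 249 = 249
    H-H: 1 × 447 = 447
    Σ(formed) = 696 kJ
  ΔH_2 = 878 − 696 = +182 kJ
ΔH_1 − ΔH_2 = −664 kJ, so reaction 1 has the more negative ΔH; |ΔH_1 − ΔH_2| = 664 kJ.

Reaction 1, by 664 kJ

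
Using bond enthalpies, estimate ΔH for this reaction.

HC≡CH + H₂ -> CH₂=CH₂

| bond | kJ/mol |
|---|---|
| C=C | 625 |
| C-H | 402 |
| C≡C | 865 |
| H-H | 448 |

ΔH ≈ −116 kJ

Bonds broken (reactants):
  C≡C: 1 × 865 = 865
  C-H: 2 × 402 = 804
  H-H: 1 × 448 = 448
  Σ(broken) = 2117 kJ
Bonds formed (products):
  C-H: 4 × 402 = 1608
  C=C: 1 × 625 = 625
  Σ(formed) = 2233 kJ
ΔH = Σ(broken) − Σ(formed) = 2117 − 2233 = −116 kJ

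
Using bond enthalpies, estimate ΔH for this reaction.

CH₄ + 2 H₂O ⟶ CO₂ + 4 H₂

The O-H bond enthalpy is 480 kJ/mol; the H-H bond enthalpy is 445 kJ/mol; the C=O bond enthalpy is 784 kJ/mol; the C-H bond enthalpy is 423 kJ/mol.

Bonds broken (reactants):
  C-H: 4 × 423 = 1692
  O-H: 4 × 480 = 1920
  Σ(broken) = 3612 kJ
Bonds formed (products):
  C=O: 2 × 784 = 1568
  H-H: 4 × 445 = 1780
  Σ(formed) = 3348 kJ
ΔH = Σ(broken) − Σ(formed) = 3612 − 3348 = +264 kJ

ΔH ≈ +264 kJ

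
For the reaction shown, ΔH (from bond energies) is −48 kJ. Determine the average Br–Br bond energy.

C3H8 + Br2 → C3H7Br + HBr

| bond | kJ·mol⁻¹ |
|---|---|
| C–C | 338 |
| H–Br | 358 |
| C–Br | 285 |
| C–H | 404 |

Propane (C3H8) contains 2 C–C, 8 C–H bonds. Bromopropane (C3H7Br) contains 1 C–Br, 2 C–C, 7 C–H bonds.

D(Br–Br) ≈ 191 kJ/mol

Let D be the Br–Br bond energy.
Σ(broken) = 1×D + 2×338 + 8×404 = 3908 + D
Σ(formed) = 1×285 + 2×338 + 7×404 + 1×358 = 4147
ΔH = Σ(broken) − Σ(formed) = (3908 + D) − (4147) = −239 + D
Setting this equal to −48 kJ gives D = 191 kJ/mol.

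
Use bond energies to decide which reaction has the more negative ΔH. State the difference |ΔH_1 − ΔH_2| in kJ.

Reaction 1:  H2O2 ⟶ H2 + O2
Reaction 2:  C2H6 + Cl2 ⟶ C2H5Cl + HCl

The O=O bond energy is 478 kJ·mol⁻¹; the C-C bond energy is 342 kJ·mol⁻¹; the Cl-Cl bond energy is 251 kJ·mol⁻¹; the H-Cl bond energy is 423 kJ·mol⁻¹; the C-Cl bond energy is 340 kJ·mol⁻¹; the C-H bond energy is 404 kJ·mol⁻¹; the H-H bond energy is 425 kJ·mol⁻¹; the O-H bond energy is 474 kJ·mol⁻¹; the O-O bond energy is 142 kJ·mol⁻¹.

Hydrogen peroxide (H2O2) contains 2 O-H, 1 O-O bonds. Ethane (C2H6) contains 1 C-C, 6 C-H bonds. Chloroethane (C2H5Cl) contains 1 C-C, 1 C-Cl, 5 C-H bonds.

Reaction 2, by 295 kJ

Reaction 1:
  Bonds broken (reactants):
    O-H: 2 × 474 = 948
    O-O: 1 × 142 = 142
    Σ(broken) = 1090 kJ
  Bonds formed (products):
    H-H: 1 × 425 = 425
    O=O: 1 × 478 = 478
    Σ(formed) = 903 kJ
  ΔH_1 = 1090 − 903 = +187 kJ
Reaction 2:
  Bonds broken (reactants):
    C-C: 1 × 342 = 342
    C-H: 6 × 404 = 2424
    Cl-Cl: 1 × 251 = 251
    Σ(broken) = 3017 kJ
  Bonds formed (products):
    C-C: 1 × 342 = 342
    C-Cl: 1 × 340 = 340
    C-H: 5 × 404 = 2020
    H-Cl: 1 × 423 = 423
    Σ(formed) = 3125 kJ
  ΔH_2 = 3017 − 3125 = −108 kJ
ΔH_1 − ΔH_2 = +295 kJ, so reaction 2 has the more negative ΔH; |ΔH_1 − ΔH_2| = 295 kJ.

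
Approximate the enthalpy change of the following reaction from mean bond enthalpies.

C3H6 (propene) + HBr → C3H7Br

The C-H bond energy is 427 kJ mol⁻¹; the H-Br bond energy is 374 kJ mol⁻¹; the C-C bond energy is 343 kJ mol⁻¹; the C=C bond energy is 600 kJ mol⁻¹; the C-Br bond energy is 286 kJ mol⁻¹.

ΔH ≈ −82 kJ

Bonds broken (reactants):
  C-C: 1 × 343 = 343
  C-H: 6 × 427 = 2562
  C=C: 1 × 600 = 600
  H-Br: 1 × 374 = 374
  Σ(broken) = 3879 kJ
Bonds formed (products):
  C-Br: 1 × 286 = 286
  C-C: 2 × 343 = 686
  C-H: 7 × 427 = 2989
  Σ(formed) = 3961 kJ
ΔH = Σ(broken) − Σ(formed) = 3879 − 3961 = −82 kJ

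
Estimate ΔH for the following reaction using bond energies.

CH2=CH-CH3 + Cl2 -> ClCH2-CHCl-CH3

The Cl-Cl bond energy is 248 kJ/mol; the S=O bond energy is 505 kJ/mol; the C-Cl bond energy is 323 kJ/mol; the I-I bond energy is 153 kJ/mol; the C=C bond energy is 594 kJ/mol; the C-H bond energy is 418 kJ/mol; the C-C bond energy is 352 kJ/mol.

ΔH ≈ −156 kJ

Bonds broken (reactants):
  C-C: 1 × 352 = 352
  C-H: 6 × 418 = 2508
  C=C: 1 × 594 = 594
  Cl-Cl: 1 × 248 = 248
  Σ(broken) = 3702 kJ
Bonds formed (products):
  C-C: 2 × 352 = 704
  C-Cl: 2 × 323 = 646
  C-H: 6 × 418 = 2508
  Σ(formed) = 3858 kJ
ΔH = Σ(broken) − Σ(formed) = 3702 − 3858 = −156 kJ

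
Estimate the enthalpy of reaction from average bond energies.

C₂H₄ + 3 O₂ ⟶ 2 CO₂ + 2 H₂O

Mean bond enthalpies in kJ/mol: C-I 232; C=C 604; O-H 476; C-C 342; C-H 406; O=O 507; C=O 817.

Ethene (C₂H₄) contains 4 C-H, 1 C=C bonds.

ΔH ≈ −1423 kJ

Bonds broken (reactants):
  C-H: 4 × 406 = 1624
  C=C: 1 × 604 = 604
  O=O: 3 × 507 = 1521
  Σ(broken) = 3749 kJ
Bonds formed (products):
  C=O: 4 × 817 = 3268
  O-H: 4 × 476 = 1904
  Σ(formed) = 5172 kJ
ΔH = Σ(broken) − Σ(formed) = 3749 − 5172 = −1423 kJ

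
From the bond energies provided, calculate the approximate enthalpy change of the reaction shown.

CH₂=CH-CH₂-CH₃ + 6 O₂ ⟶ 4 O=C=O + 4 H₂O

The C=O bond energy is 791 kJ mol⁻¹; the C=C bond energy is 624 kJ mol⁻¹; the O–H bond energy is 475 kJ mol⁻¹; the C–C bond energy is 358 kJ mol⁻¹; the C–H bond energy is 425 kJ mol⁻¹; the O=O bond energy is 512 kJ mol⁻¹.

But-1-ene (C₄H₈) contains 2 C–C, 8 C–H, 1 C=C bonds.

ΔH ≈ −2316 kJ

Bonds broken (reactants):
  C–C: 2 × 358 = 716
  C–H: 8 × 425 = 3400
  C=C: 1 × 624 = 624
  O=O: 6 × 512 = 3072
  Σ(broken) = 7812 kJ
Bonds formed (products):
  C=O: 8 × 791 = 6328
  O–H: 8 × 475 = 3800
  Σ(formed) = 10128 kJ
ΔH = Σ(broken) − Σ(formed) = 7812 − 10128 = −2316 kJ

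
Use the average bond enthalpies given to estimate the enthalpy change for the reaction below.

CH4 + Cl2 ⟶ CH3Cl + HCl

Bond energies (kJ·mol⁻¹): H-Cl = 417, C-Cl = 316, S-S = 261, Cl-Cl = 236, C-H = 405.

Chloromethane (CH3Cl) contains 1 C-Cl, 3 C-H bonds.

ΔH ≈ −92 kJ

Bonds broken (reactants):
  C-H: 4 × 405 = 1620
  Cl-Cl: 1 × 236 = 236
  Σ(broken) = 1856 kJ
Bonds formed (products):
  C-Cl: 1 × 316 = 316
  C-H: 3 × 405 = 1215
  H-Cl: 1 × 417 = 417
  Σ(formed) = 1948 kJ
ΔH = Σ(broken) − Σ(formed) = 1856 − 1948 = −92 kJ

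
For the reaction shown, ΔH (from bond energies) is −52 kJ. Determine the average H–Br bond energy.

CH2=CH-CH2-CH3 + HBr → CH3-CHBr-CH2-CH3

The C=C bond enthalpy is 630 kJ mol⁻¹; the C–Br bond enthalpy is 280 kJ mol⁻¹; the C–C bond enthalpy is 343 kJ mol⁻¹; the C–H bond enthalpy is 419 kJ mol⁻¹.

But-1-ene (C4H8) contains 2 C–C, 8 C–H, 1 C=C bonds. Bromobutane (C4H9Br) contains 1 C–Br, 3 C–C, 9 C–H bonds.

D(H–Br) ≈ 360 kJ/mol

Let D be the H–Br bond energy.
Σ(broken) = 2×343 + 8×419 + 1×630 + 1×D = 4668 + D
Σ(formed) = 1×280 + 3×343 + 9×419 = 5080
ΔH = Σ(broken) − Σ(formed) = (4668 + D) − (5080) = −412 + D
Setting this equal to −52 kJ gives D = 360 kJ/mol.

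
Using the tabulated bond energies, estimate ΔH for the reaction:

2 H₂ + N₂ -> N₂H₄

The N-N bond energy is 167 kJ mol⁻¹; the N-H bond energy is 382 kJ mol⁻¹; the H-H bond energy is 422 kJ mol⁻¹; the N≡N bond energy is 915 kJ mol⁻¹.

ΔH ≈ +64 kJ

Bonds broken (reactants):
  H-H: 2 × 422 = 844
  N≡N: 1 × 915 = 915
  Σ(broken) = 1759 kJ
Bonds formed (products):
  N-H: 4 × 382 = 1528
  N-N: 1 × 167 = 167
  Σ(formed) = 1695 kJ
ΔH = Σ(broken) − Σ(formed) = 1759 − 1695 = +64 kJ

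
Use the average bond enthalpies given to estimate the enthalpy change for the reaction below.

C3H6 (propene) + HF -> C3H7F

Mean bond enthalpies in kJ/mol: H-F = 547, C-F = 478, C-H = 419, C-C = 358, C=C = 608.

ΔH ≈ −100 kJ

Bonds broken (reactants):
  C-C: 1 × 358 = 358
  C-H: 6 × 419 = 2514
  C=C: 1 × 608 = 608
  H-F: 1 × 547 = 547
  Σ(broken) = 4027 kJ
Bonds formed (products):
  C-C: 2 × 358 = 716
  C-F: 1 × 478 = 478
  C-H: 7 × 419 = 2933
  Σ(formed) = 4127 kJ
ΔH = Σ(broken) − Σ(formed) = 4027 − 4127 = −100 kJ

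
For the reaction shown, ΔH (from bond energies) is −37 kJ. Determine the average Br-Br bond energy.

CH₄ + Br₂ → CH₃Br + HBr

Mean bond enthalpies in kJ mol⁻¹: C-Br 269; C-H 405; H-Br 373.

Let D be the Br-Br bond energy.
Σ(broken) = 1×D + 4×405 = 1620 + D
Σ(formed) = 1×269 + 3×405 + 1×373 = 1857
ΔH = Σ(broken) − Σ(formed) = (1620 + D) − (1857) = −237 + D
Setting this equal to −37 kJ gives D = 200 kJ/mol.

D(Br-Br) ≈ 200 kJ/mol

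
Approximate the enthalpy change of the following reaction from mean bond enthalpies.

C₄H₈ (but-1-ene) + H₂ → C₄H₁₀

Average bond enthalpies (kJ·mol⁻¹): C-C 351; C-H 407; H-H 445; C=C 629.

Bonds broken (reactants):
  C-C: 2 × 351 = 702
  C-H: 8 × 407 = 3256
  C=C: 1 × 629 = 629
  H-H: 1 × 445 = 445
  Σ(broken) = 5032 kJ
Bonds formed (products):
  C-C: 3 × 351 = 1053
  C-H: 10 × 407 = 4070
  Σ(formed) = 5123 kJ
ΔH = Σ(broken) − Σ(formed) = 5032 − 5123 = −91 kJ

ΔH ≈ −91 kJ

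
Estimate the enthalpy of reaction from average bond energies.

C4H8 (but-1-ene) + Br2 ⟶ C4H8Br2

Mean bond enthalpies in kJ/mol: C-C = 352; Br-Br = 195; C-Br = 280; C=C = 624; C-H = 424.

Bonds broken (reactants):
  Br-Br: 1 × 195 = 195
  C-C: 2 × 352 = 704
  C-H: 8 × 424 = 3392
  C=C: 1 × 624 = 624
  Σ(broken) = 4915 kJ
Bonds formed (products):
  C-Br: 2 × 280 = 560
  C-C: 3 × 352 = 1056
  C-H: 8 × 424 = 3392
  Σ(formed) = 5008 kJ
ΔH = Σ(broken) − Σ(formed) = 4915 − 5008 = −93 kJ

ΔH ≈ −93 kJ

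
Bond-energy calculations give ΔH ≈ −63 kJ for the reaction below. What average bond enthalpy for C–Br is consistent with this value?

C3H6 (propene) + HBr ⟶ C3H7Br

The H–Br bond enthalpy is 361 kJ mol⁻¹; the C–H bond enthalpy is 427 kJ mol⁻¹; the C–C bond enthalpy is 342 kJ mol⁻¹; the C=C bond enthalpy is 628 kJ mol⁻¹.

D(C–Br) ≈ 283 kJ/mol

Let D be the C–Br bond energy.
Σ(broken) = 1×342 + 6×427 + 1×628 + 1×361 = 3893
Σ(formed) = 1×D + 2×342 + 7×427 = 3673 + D
ΔH = Σ(broken) − Σ(formed) = (3893) − (3673 + D) = +220 − D
Setting this equal to −63 kJ gives D = 283 kJ/mol.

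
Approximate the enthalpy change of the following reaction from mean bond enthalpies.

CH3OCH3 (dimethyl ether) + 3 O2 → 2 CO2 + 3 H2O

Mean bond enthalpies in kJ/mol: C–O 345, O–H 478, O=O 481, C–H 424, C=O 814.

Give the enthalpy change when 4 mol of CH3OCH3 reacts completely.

Bonds broken (reactants):
  C–H: 6 × 424 = 2544
  C–O: 2 × 345 = 690
  O=O: 3 × 481 = 1443
  Σ(broken) = 4677 kJ
Bonds formed (products):
  C=O: 4 × 814 = 3256
  O–H: 6 × 478 = 2868
  Σ(formed) = 6124 kJ
ΔH = Σ(broken) − Σ(formed) = 4677 − 6124 = −1447 kJ
For 4× the reaction as written: 4 × (−1447) = −5788 kJ

ΔH = −5788 kJ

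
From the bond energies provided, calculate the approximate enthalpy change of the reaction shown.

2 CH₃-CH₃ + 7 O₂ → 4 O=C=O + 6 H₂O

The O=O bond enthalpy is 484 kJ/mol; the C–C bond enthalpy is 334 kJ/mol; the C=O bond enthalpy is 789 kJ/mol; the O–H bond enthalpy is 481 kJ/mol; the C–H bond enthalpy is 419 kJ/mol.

Bonds broken (reactants):
  C–C: 2 × 334 = 668
  C–H: 12 × 419 = 5028
  O=O: 7 × 484 = 3388
  Σ(broken) = 9084 kJ
Bonds formed (products):
  C=O: 8 × 789 = 6312
  O–H: 12 × 481 = 5772
  Σ(formed) = 12084 kJ
ΔH = Σ(broken) − Σ(formed) = 9084 − 12084 = −3000 kJ

ΔH ≈ −3000 kJ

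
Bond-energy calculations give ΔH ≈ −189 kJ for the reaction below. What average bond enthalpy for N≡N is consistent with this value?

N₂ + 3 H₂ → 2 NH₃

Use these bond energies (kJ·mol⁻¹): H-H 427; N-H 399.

D(N≡N) ≈ 924 kJ/mol

Let D be the N≡N bond energy.
Σ(broken) = 3×427 + 1×D = 1281 + D
Σ(formed) = 6×399 = 2394
ΔH = Σ(broken) − Σ(formed) = (1281 + D) − (2394) = −1113 + D
Setting this equal to −189 kJ gives D = 924 kJ/mol.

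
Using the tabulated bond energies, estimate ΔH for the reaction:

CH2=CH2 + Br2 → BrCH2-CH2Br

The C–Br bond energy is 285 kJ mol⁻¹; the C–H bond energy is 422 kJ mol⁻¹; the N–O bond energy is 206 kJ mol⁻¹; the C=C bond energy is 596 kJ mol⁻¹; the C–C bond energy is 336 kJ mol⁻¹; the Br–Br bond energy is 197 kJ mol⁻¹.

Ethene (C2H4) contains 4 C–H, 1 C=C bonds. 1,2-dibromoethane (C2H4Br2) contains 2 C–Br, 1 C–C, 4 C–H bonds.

ΔH ≈ −113 kJ

Bonds broken (reactants):
  Br–Br: 1 × 197 = 197
  C–H: 4 × 422 = 1688
  C=C: 1 × 596 = 596
  Σ(broken) = 2481 kJ
Bonds formed (products):
  C–Br: 2 × 285 = 570
  C–C: 1 × 336 = 336
  C–H: 4 × 422 = 1688
  Σ(formed) = 2594 kJ
ΔH = Σ(broken) − Σ(formed) = 2481 − 2594 = −113 kJ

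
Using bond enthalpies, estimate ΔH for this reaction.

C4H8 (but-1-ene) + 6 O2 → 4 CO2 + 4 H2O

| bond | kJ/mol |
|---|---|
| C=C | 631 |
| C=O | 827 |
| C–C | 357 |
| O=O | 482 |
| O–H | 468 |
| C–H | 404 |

Bonds broken (reactants):
  C–C: 2 × 357 = 714
  C–H: 8 × 404 = 3232
  C=C: 1 × 631 = 631
  O=O: 6 × 482 = 2892
  Σ(broken) = 7469 kJ
Bonds formed (products):
  C=O: 8 × 827 = 6616
  O–H: 8 × 468 = 3744
  Σ(formed) = 10360 kJ
ΔH = Σ(broken) − Σ(formed) = 7469 − 10360 = −2891 kJ

ΔH ≈ −2891 kJ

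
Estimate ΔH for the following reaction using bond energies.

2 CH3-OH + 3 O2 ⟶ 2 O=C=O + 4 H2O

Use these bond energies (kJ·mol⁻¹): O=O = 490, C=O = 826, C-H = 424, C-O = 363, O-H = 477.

Bonds broken (reactants):
  C-H: 6 × 424 = 2544
  C-O: 2 × 363 = 726
  O-H: 2 × 477 = 954
  O=O: 3 × 490 = 1470
  Σ(broken) = 5694 kJ
Bonds formed (products):
  C=O: 4 × 826 = 3304
  O-H: 8 × 477 = 3816
  Σ(formed) = 7120 kJ
ΔH = Σ(broken) − Σ(formed) = 5694 − 7120 = −1426 kJ

ΔH ≈ −1426 kJ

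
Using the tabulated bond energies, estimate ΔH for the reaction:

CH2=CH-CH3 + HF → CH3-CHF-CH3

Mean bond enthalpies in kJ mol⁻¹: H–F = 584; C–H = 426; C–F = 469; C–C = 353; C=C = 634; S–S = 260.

ΔH ≈ −30 kJ

Bonds broken (reactants):
  C–C: 1 × 353 = 353
  C–H: 6 × 426 = 2556
  C=C: 1 × 634 = 634
  H–F: 1 × 584 = 584
  Σ(broken) = 4127 kJ
Bonds formed (products):
  C–C: 2 × 353 = 706
  C–F: 1 × 469 = 469
  C–H: 7 × 426 = 2982
  Σ(formed) = 4157 kJ
ΔH = Σ(broken) − Σ(formed) = 4127 − 4157 = −30 kJ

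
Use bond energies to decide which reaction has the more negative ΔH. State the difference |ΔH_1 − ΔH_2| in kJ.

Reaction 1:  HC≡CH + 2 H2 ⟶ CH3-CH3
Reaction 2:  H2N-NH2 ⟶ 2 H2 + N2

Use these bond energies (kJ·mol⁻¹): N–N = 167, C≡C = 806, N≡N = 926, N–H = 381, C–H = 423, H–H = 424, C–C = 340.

Reaction 1:
  Bonds broken (reactants):
    C≡C: 1 × 806 = 806
    C–H: 2 × 423 = 846
    H–H: 2 × 424 = 848
    Σ(broken) = 2500 kJ
  Bonds formed (products):
    C–C: 1 × 340 = 340
    C–H: 6 × 423 = 2538
    Σ(formed) = 2878 kJ
  ΔH_1 = 2500 − 2878 = −378 kJ
Reaction 2:
  Bonds broken (reactants):
    N–H: 4 × 381 = 1524
    N–N: 1 × 167 = 167
    Σ(broken) = 1691 kJ
  Bonds formed (products):
    H–H: 2 × 424 = 848
    N≡N: 1 × 926 = 926
    Σ(formed) = 1774 kJ
  ΔH_2 = 1691 − 1774 = −83 kJ
ΔH_1 − ΔH_2 = −295 kJ, so reaction 1 has the more negative ΔH; |ΔH_1 − ΔH_2| = 295 kJ.

Reaction 1, by 295 kJ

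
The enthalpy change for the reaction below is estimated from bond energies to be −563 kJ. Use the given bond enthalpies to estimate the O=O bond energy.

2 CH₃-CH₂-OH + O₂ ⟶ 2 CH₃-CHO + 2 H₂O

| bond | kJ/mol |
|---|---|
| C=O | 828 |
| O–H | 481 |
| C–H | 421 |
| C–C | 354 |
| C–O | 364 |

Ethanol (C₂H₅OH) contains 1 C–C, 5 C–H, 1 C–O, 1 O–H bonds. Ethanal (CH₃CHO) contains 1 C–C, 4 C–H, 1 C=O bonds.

Let D be the O=O bond energy.
Σ(broken) = 2×354 + 10×421 + 2×364 + 2×481 + 1×D = 6608 + D
Σ(formed) = 2×354 + 8×421 + 2×828 + 4×481 = 7656
ΔH = Σ(broken) − Σ(formed) = (6608 + D) − (7656) = −1048 + D
Setting this equal to −563 kJ gives D = 485 kJ/mol.

D(O=O) ≈ 485 kJ/mol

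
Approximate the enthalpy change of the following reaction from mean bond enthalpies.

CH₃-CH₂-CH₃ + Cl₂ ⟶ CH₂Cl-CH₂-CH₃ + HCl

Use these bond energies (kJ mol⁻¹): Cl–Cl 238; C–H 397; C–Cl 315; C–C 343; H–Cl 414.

ΔH ≈ −94 kJ

Bonds broken (reactants):
  C–C: 2 × 343 = 686
  C–H: 8 × 397 = 3176
  Cl–Cl: 1 × 238 = 238
  Σ(broken) = 4100 kJ
Bonds formed (products):
  C–C: 2 × 343 = 686
  C–Cl: 1 × 315 = 315
  C–H: 7 × 397 = 2779
  H–Cl: 1 × 414 = 414
  Σ(formed) = 4194 kJ
ΔH = Σ(broken) − Σ(formed) = 4100 − 4194 = −94 kJ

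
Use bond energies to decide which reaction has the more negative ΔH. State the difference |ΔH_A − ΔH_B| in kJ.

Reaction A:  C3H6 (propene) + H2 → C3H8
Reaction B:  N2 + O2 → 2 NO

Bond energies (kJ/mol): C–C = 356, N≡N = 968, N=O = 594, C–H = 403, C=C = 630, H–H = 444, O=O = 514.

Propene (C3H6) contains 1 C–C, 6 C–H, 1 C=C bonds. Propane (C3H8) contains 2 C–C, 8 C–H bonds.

Reaction A:
  Bonds broken (reactants):
    C–C: 1 × 356 = 356
    C–H: 6 × 403 = 2418
    C=C: 1 × 630 = 630
    H–H: 1 × 444 = 444
    Σ(broken) = 3848 kJ
  Bonds formed (products):
    C–C: 2 × 356 = 712
    C–H: 8 × 403 = 3224
    Σ(formed) = 3936 kJ
  ΔH_A = 3848 − 3936 = −88 kJ
Reaction B:
  Bonds broken (reactants):
    N≡N: 1 × 968 = 968
    O=O: 1 × 514 = 514
    Σ(broken) = 1482 kJ
  Bonds formed (products):
    N=O: 2 × 594 = 1188
    Σ(formed) = 1188 kJ
  ΔH_B = 1482 − 1188 = +294 kJ
ΔH_A − ΔH_B = −382 kJ, so reaction A has the more negative ΔH; |ΔH_A − ΔH_B| = 382 kJ.

Reaction A, by 382 kJ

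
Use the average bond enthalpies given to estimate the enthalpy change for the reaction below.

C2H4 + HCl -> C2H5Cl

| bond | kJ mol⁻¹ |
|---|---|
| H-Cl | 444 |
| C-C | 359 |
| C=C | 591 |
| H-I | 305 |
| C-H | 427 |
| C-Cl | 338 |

ΔH ≈ −89 kJ

Bonds broken (reactants):
  C-H: 4 × 427 = 1708
  C=C: 1 × 591 = 591
  H-Cl: 1 × 444 = 444
  Σ(broken) = 2743 kJ
Bonds formed (products):
  C-C: 1 × 359 = 359
  C-Cl: 1 × 338 = 338
  C-H: 5 × 427 = 2135
  Σ(formed) = 2832 kJ
ΔH = Σ(broken) − Σ(formed) = 2743 − 2832 = −89 kJ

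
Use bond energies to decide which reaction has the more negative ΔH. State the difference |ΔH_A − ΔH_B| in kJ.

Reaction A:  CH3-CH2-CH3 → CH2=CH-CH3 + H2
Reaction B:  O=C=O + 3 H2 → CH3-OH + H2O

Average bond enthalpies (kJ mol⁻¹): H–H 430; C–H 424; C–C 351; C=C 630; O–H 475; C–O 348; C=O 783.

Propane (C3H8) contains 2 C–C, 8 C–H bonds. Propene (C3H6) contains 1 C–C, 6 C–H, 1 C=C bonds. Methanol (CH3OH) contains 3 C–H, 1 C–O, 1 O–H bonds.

Reaction A:
  Bonds broken (reactants):
    C–C: 2 × 351 = 702
    C–H: 8 × 424 = 3392
    Σ(broken) = 4094 kJ
  Bonds formed (products):
    C–C: 1 × 351 = 351
    C–H: 6 × 424 = 2544
    C=C: 1 × 630 = 630
    H–H: 1 × 430 = 430
    Σ(formed) = 3955 kJ
  ΔH_A = 4094 − 3955 = +139 kJ
Reaction B:
  Bonds broken (reactants):
    C=O: 2 × 783 = 1566
    H–H: 3 × 430 = 1290
    Σ(broken) = 2856 kJ
  Bonds formed (products):
    C–H: 3 × 424 = 1272
    C–O: 1 × 348 = 348
    O–H: 3 × 475 = 1425
    Σ(formed) = 3045 kJ
  ΔH_B = 2856 − 3045 = −189 kJ
ΔH_A − ΔH_B = +328 kJ, so reaction B has the more negative ΔH; |ΔH_A − ΔH_B| = 328 kJ.

Reaction B, by 328 kJ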